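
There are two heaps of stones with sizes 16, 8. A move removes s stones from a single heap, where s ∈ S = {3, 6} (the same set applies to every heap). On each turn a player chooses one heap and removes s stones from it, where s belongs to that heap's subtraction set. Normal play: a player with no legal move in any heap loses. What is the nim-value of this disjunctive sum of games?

All heaps use S = {3, 6}:
n :  0  1  2  3  4  5  6  7  8  9 10 11 12 13 14 15 16
G :  0  0  0  1  1  1  2  2  2  0  0  0  1  1  1  2  2
Heap A: G(16) = 2.
Heap B: G(8) = 2.
Combined Grundy value = 2 ⊕ 2 = 0.

0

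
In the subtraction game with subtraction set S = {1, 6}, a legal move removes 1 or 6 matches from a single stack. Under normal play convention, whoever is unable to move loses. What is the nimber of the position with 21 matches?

n :  0  1  2  3  4  5  6  7  8  9 10 11 12 13 14 15 16 17 18 19 20 21
G :  0  1  0  1  0  1  2  0  1  0  1  0  1  2  0  1  0  1  0  1  2  0

0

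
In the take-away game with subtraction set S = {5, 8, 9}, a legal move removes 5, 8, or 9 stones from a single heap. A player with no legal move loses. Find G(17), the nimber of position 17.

n :  0  1  2  3  4  5  6  7  8  9 10 11 12 13 14 15 16 17
G :  0  0  0  0  0  1  1  1  1  1  2  2  2  2  0  0  0  0

0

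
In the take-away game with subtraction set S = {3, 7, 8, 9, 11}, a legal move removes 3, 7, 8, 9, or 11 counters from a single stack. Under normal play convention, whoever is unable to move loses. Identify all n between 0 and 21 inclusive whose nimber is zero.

0, 1, 2, 6, 16, 18, 20

G(0) = 0
G(1) = mex{} = 0
G(2) = mex{} = 0
G(3) = mex{0} = 1
G(4) = mex{0} = 1
G(5) = mex{0} = 1
G(6) = mex{1} = 0
G(7) = mex{1,0} = 2
G(8) = mex{1,0,0} = 2
G(9) = mex{0,0,0,0} = 1
G(10) = mex{2,1,0,0} = 3
G(11) = mex{2,1,1,0,0} = 3
G(12) = mex{1,1,1,1,0} = 2
G(13) = mex{3,0,1,1,0} = 2
G(14) = mex{3,2,0,1,1} = 4
G(15) = mex{2,2,2,0,1} = 3
G(16) = mex{2,1,2,2,1} = 0
G(17) = mex{4,3,1,2,0} = 5
G(18) = mex{3,3,3,1,2} = 0
G(19) = mex{0,2,3,3,2} = 1
G(20) = mex{5,2,2,3,1} = 0
G(21) = mex{0,4,2,2,3} = 1
P-positions are exactly the n with G(n) = 0.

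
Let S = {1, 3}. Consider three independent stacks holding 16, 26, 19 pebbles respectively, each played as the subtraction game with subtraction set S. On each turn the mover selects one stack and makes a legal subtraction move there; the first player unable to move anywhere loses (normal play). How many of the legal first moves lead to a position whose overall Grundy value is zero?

6

All stacks use S = {1, 3}:
n :  0  1  2  3  4  5  6  7  8  9 10 11 12 13 14 15 16 17 18 19 20 21 22 23 24 25 26
G :  0  1  0  1  0  1  0  1  0  1  0  1  0  1  0  1  0  1  0  1  0  1  0  1  0  1  0
Stack A: G(16) = 0.
Stack B: G(26) = 0.
Stack C: G(19) = 1.
Combined Grundy value = 0 ⊕ 0 ⊕ 1 = 1.
A winning move leaves total XOR = 0, i.e. changes one component's Grundy value g to g ⊕ X where X is the current total.
Stack A: need g' = 0⊕1 = 1. Options: 16−1→G=1, 16−3→G=1. Hits: 2.
Stack B: need g' = 0⊕1 = 1. Options: 26−1→G=1, 26−3→G=1. Hits: 2.
Stack C: need g' = 1⊕1 = 0. Options: 19−1→G=0, 19−3→G=0. Hits: 2.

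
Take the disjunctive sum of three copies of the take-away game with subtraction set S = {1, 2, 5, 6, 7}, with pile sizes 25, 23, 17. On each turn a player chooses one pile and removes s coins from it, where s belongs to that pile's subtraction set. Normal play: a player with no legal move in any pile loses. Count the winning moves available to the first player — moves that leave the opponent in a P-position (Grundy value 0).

4

All piles use S = {1, 2, 5, 6, 7}:
n :  0  1  2  3  4  5  6  7  8  9 10 11 12 13 14 15 16 17 18 19 20 21 22 23 24 25
G :  0  1  2  0  1  2  3  4  5  3  4  0  1  2  0  1  2  3  4  5  3  4  0  1  2  0
Pile A: G(25) = 0.
Pile B: G(23) = 1.
Pile C: G(17) = 3.
Combined Grundy value = 0 ⊕ 1 ⊕ 3 = 2.
A winning move leaves total XOR = 0, i.e. changes one component's Grundy value g to g ⊕ X where X is the current total.
Pile A: need g' = 0⊕2 = 2. Options: 25−1→G=2, 25−2→G=1, 25−5→G=3, 25−6→G=5, 25−7→G=4. Hits: 1.
Pile B: need g' = 1⊕2 = 3. Options: 23−1→G=0, 23−2→G=4, 23−5→G=4, 23−6→G=3, 23−7→G=2. Hits: 1.
Pile C: need g' = 3⊕2 = 1. Options: 17−1→G=2, 17−2→G=1, 17−5→G=1, 17−6→G=0, 17−7→G=4. Hits: 2.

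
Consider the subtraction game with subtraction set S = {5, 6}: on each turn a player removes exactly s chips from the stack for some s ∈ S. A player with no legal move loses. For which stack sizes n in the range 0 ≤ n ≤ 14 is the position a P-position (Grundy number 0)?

0, 1, 2, 3, 4, 11, 12, 13, 14

G(0) = 0
G(1) = mex{} = 0
G(2) = mex{} = 0
G(3) = mex{} = 0
G(4) = mex{} = 0
G(5) = mex{0} = 1
G(6) = mex{0,0} = 1
G(7) = mex{0,0} = 1
G(8) = mex{0,0} = 1
G(9) = mex{0,0} = 1
G(10) = mex{1,0} = 2
G(11) = mex{1,1} = 0
G(12) = mex{1,1} = 0
G(13) = mex{1,1} = 0
G(14) = mex{1,1} = 0
P-positions are exactly the n with G(n) = 0.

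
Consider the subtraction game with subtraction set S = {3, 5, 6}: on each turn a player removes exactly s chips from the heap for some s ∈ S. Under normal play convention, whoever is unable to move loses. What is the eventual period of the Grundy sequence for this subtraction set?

G(0) = 0
G(1) = mex{} = 0
G(2) = mex{} = 0
G(3) = mex{0} = 1
G(4) = mex{0} = 1
G(5) = mex{0,0} = 1
G(6) = mex{1,0,0} = 2
G(7) = mex{1,0,0} = 2
G(8) = mex{1,1,0} = 2
G(9) = mex{2,1,1} = 0
G(10) = mex{2,1,1} = 0
G(11) = mex{2,2,1} = 0
G(12) = mex{0,2,2} = 1
G(13) = mex{0,2,2} = 1
G(14) = mex{0,0,2} = 1
G(15) = mex{1,0,0} = 2
G(16) = mex{1,0,0} = 2
G(17) = mex{1,1,0} = 2
G(18) = mex{2,1,1} = 0
G(19) = mex{2,1,1} = 0
G(n+9) = G(n) holds for n = 0,…,5 (a full window of length max(S) = 6), so the sequence is purely periodic with period 9.

9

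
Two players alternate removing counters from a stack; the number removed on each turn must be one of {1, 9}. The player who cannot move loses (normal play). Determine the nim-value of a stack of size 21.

n :  0  1  2  3  4  5  6  7  8  9 10 11 12 13 14 15 16 17 18 19 20 21
G :  0  1  0  1  0  1  0  1  0  1  0  1  0  1  0  1  0  1  0  1  0  1

1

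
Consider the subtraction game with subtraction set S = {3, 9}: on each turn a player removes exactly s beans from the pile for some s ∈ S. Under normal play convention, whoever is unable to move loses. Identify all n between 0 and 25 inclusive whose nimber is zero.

G(0) = 0
G(1) = mex{} = 0
G(2) = mex{} = 0
G(3) = mex{0} = 1
G(4) = mex{0} = 1
G(5) = mex{0} = 1
G(6) = mex{1} = 0
G(7) = mex{1} = 0
G(8) = mex{1} = 0
G(9) = mex{0,0} = 1
G(10) = mex{0,0} = 1
G(11) = mex{0,0} = 1
G(12) = mex{1,1} = 0
G(13) = mex{1,1} = 0
G(14) = mex{1,1} = 0
G(15) = mex{0,0} = 1
G(16) = mex{0,0} = 1
G(17) = mex{0,0} = 1
G(18) = mex{1,1} = 0
G(19) = mex{1,1} = 0
G(20) = mex{1,1} = 0
G(21) = mex{0,0} = 1
G(22) = mex{0,0} = 1
G(23) = mex{0,0} = 1
G(24) = mex{1,1} = 0
G(25) = mex{1,1} = 0
P-positions are exactly the n with G(n) = 0.

0, 1, 2, 6, 7, 8, 12, 13, 14, 18, 19, 20, 24, 25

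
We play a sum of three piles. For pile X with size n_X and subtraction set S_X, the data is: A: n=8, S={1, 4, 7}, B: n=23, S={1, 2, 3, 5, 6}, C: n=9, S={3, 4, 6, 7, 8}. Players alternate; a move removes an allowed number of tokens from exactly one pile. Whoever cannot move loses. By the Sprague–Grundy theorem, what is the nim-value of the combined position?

Pile A, S = {1, 4, 7}:
G(0) = 0
G(1) = mex{0} = 1
G(2) = mex{1} = 0
G(3) = mex{0} = 1
G(4) = mex{1,0} = 2
G(5) = mex{2,1} = 0
G(6) = mex{0,0} = 1
G(7) = mex{1,1,0} = 2
G(8) = mex{2,2,1} = 0
G_A(8) = 0.
Pile B, S = {1, 2, 3, 5, 6}:
n :  0  1  2  3  4  5  6  7  8  9 10 11 12 13 14 15 16 17 18 19 20 21 22 23
G :  0  1  2  3  0  1  2  3  0  1  2  3  0  1  2  3  0  1  2  3  0  1  2  3
G_B(23) = 3.
Pile C, S = {3, 4, 6, 7, 8}:
n : 0 1 2 3 4 5 6 7 8 9
G : 0 0 0 1 1 1 2 2 2 3
G_C(9) = 3.
Combined Grundy value = 0 ⊕ 3 ⊕ 3 = 0.

0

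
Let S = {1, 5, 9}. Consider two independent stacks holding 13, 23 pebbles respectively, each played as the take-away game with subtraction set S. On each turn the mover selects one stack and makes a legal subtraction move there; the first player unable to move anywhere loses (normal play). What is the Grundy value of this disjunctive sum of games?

0

All stacks use S = {1, 5, 9}:
G(0) = 0
G(1) = mex{0} = 1
G(2) = mex{1} = 0
G(3) = mex{0} = 1
G(4) = mex{1} = 0
G(5) = mex{0,0} = 1
G(6) = mex{1,1} = 0
G(7) = mex{0,0} = 1
G(8) = mex{1,1} = 0
G(9) = mex{0,0,0} = 1
G(10) = mex{1,1,1} = 0
G(11) = mex{0,0,0} = 1
G(12) = mex{1,1,1} = 0
G(13) = mex{0,0,0} = 1
G(14) = mex{1,1,1} = 0
G(15) = mex{0,0,0} = 1
G(16) = mex{1,1,1} = 0
G(17) = mex{0,0,0} = 1
G(18) = mex{1,1,1} = 0
G(19) = mex{0,0,0} = 1
G(20) = mex{1,1,1} = 0
G(21) = mex{0,0,0} = 1
G(22) = mex{1,1,1} = 0
G(23) = mex{0,0,0} = 1
Stack A: G(13) = 1.
Stack B: G(23) = 1.
Combined Grundy value = 1 ⊕ 1 = 0.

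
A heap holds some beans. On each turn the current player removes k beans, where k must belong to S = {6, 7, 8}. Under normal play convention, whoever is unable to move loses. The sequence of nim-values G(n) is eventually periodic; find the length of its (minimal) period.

14

G(0) = 0
G(1) = mex{} = 0
G(2) = mex{} = 0
G(3) = mex{} = 0
G(4) = mex{} = 0
G(5) = mex{} = 0
G(6) = mex{0} = 1
G(7) = mex{0,0} = 1
G(8) = mex{0,0,0} = 1
G(9) = mex{0,0,0} = 1
G(10) = mex{0,0,0} = 1
G(11) = mex{0,0,0} = 1
G(12) = mex{1,0,0} = 2
G(13) = mex{1,1,0} = 2
G(14) = mex{1,1,1} = 0
G(15) = mex{1,1,1} = 0
G(16) = mex{1,1,1} = 0
G(17) = mex{1,1,1} = 0
G(18) = mex{2,1,1} = 0
G(19) = mex{2,2,1} = 0
G(20) = mex{0,2,2} = 1
G(21) = mex{0,0,2} = 1
G(22) = mex{0,0,0} = 1
G(23) = mex{0,0,0} = 1
G(24) = mex{0,0,0} = 1
G(25) = mex{0,0,0} = 1
G(26) = mex{1,0,0} = 2
G(27) = mex{1,1,0} = 2
G(28) = mex{1,1,1} = 0
G(29) = mex{1,1,1} = 0
G(n+14) = G(n) holds for n = 0,…,7 (a full window of length max(S) = 8), so the sequence is purely periodic with period 14.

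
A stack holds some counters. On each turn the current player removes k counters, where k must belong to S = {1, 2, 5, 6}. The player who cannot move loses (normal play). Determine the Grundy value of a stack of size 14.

0

n :  0  1  2  3  4  5  6  7  8  9 10 11 12 13 14
G :  0  1  2  0  1  2  3  0  1  2  0  1  2  3  0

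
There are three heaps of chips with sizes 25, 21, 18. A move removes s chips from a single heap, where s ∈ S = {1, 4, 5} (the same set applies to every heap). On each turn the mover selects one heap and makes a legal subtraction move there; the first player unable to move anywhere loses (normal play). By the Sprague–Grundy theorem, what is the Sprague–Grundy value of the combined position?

2

All heaps use S = {1, 4, 5}:
G(0) = 0
G(1) = mex{0} = 1
G(2) = mex{1} = 0
G(3) = mex{0} = 1
G(4) = mex{1,0} = 2
G(5) = mex{2,1,0} = 3
G(6) = mex{3,0,1} = 2
G(7) = mex{2,1,0} = 3
G(8) = mex{3,2,1} = 0
G(9) = mex{0,3,2} = 1
G(10) = mex{1,2,3} = 0
G(11) = mex{0,3,2} = 1
G(12) = mex{1,0,3} = 2
G(13) = mex{2,1,0} = 3
G(14) = mex{3,0,1} = 2
G(15) = mex{2,1,0} = 3
G(16) = mex{3,2,1} = 0
G(17) = mex{0,3,2} = 1
G(18) = mex{1,2,3} = 0
G(19) = mex{0,3,2} = 1
G(20) = mex{1,0,3} = 2
G(21) = mex{2,1,0} = 3
G(22) = mex{3,0,1} = 2
G(23) = mex{2,1,0} = 3
G(24) = mex{3,2,1} = 0
G(25) = mex{0,3,2} = 1
Heap A: G(25) = 1.
Heap B: G(21) = 3.
Heap C: G(18) = 0.
Combined Grundy value = 1 ⊕ 3 ⊕ 0 = 2.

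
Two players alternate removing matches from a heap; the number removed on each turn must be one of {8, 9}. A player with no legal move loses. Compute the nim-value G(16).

G(0) = 0
G(1) = mex{} = 0
G(2) = mex{} = 0
G(3) = mex{} = 0
G(4) = mex{} = 0
G(5) = mex{} = 0
G(6) = mex{} = 0
G(7) = mex{} = 0
G(8) = mex{0} = 1
G(9) = mex{0,0} = 1
G(10) = mex{0,0} = 1
G(11) = mex{0,0} = 1
G(12) = mex{0,0} = 1
G(13) = mex{0,0} = 1
G(14) = mex{0,0} = 1
G(15) = mex{0,0} = 1
G(16) = mex{1,0} = 2

2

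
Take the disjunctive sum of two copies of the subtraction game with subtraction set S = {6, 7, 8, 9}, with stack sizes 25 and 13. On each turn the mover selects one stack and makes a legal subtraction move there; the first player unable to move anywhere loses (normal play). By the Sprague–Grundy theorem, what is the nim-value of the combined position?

3

All stacks use S = {6, 7, 8, 9}:
n :  0  1  2  3  4  5  6  7  8  9 10 11 12 13 14 15 16 17 18 19 20 21 22 23 24 25
G :  0  0  0  0  0  0  1  1  1  1  1  1  2  2  2  0  0  0  0  0  0  1  1  1  1  1
Stack A: G(25) = 1.
Stack B: G(13) = 2.
Combined Grundy value = 1 ⊕ 2 = 3.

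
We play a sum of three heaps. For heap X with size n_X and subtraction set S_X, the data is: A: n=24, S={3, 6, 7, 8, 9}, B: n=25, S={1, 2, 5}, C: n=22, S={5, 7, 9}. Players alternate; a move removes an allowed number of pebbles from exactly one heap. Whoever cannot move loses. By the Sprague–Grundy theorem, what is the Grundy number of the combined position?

Heap A, S = {3, 6, 7, 8, 9}:
n :  0  1  2  3  4  5  6  7  8  9 10 11 12 13 14 15 16 17 18 19 20 21 22 23 24
G :  0  0  0  1  1  1  2  2  2  3  3  3  0  0  0  1  1  1  2  2  2  3  3  3  0
G_A(24) = 0.
Heap B, S = {1, 2, 5}:
G(0) = 0
G(1) = mex{0} = 1
G(2) = mex{1,0} = 2
G(3) = mex{2,1} = 0
G(4) = mex{0,2} = 1
G(5) = mex{1,0,0} = 2
G(6) = mex{2,1,1} = 0
G(7) = mex{0,2,2} = 1
G(8) = mex{1,0,0} = 2
G(9) = mex{2,1,1} = 0
G(10) = mex{0,2,2} = 1
G(11) = mex{1,0,0} = 2
G(12) = mex{2,1,1} = 0
G(13) = mex{0,2,2} = 1
G(14) = mex{1,0,0} = 2
G(15) = mex{2,1,1} = 0
G(16) = mex{0,2,2} = 1
G(17) = mex{1,0,0} = 2
G(18) = mex{2,1,1} = 0
G(19) = mex{0,2,2} = 1
G(20) = mex{1,0,0} = 2
G(21) = mex{2,1,1} = 0
G(22) = mex{0,2,2} = 1
G(23) = mex{1,0,0} = 2
G(24) = mex{2,1,1} = 0
G(25) = mex{0,2,2} = 1
G_B(25) = 1.
Heap C, S = {5, 7, 9}:
n :  0  1  2  3  4  5  6  7  8  9 10 11 12 13 14 15 16 17 18 19 20 21 22
G :  0  0  0  0  0  1  1  1  1  1  2  2  2  2  0  0  0  0  0  1  1  1  1
G_C(22) = 1.
Combined Grundy value = 0 ⊕ 1 ⊕ 1 = 0.

0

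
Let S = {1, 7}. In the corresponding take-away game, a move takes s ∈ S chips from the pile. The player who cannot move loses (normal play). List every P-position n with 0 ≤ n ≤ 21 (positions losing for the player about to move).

0, 2, 4, 6, 8, 10, 12, 14, 16, 18, 20

G(0) = 0
G(1) = mex{0} = 1
G(2) = mex{1} = 0
G(3) = mex{0} = 1
G(4) = mex{1} = 0
G(5) = mex{0} = 1
G(6) = mex{1} = 0
G(7) = mex{0,0} = 1
G(8) = mex{1,1} = 0
G(9) = mex{0,0} = 1
G(10) = mex{1,1} = 0
G(11) = mex{0,0} = 1
G(12) = mex{1,1} = 0
G(13) = mex{0,0} = 1
G(14) = mex{1,1} = 0
G(15) = mex{0,0} = 1
G(16) = mex{1,1} = 0
G(17) = mex{0,0} = 1
G(18) = mex{1,1} = 0
G(19) = mex{0,0} = 1
G(20) = mex{1,1} = 0
G(21) = mex{0,0} = 1
P-positions are exactly the n with G(n) = 0.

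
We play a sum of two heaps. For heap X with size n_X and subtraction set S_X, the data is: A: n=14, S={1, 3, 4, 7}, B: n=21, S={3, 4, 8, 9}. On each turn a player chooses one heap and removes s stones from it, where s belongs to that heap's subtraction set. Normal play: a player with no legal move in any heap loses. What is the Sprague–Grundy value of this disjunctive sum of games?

Heap A, S = {1, 3, 4, 7}:
G(0) = 0
G(1) = mex{0} = 1
G(2) = mex{1} = 0
G(3) = mex{0,0} = 1
G(4) = mex{1,1,0} = 2
G(5) = mex{2,0,1} = 3
G(6) = mex{3,1,0} = 2
G(7) = mex{2,2,1,0} = 3
G(8) = mex{3,3,2,1} = 0
G(9) = mex{0,2,3,0} = 1
G(10) = mex{1,3,2,1} = 0
G(11) = mex{0,0,3,2} = 1
G(12) = mex{1,1,0,3} = 2
G(13) = mex{2,0,1,2} = 3
G(14) = mex{3,1,0,3} = 2
G_A(14) = 2.
Heap B, S = {3, 4, 8, 9}:
n :  0  1  2  3  4  5  6  7  8  9 10 11 12 13 14 15 16 17 18 19 20 21
G :  0  0  0  1  1  1  2  0  2  3  1  3  0  0  0  1  1  1  2  0  2  3
G_B(21) = 3.
Combined Grundy value = 2 ⊕ 3 = 1.

1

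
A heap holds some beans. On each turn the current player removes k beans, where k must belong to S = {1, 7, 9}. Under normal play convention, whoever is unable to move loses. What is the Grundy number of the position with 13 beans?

G(0) = 0
G(1) = mex{0} = 1
G(2) = mex{1} = 0
G(3) = mex{0} = 1
G(4) = mex{1} = 0
G(5) = mex{0} = 1
G(6) = mex{1} = 0
G(7) = mex{0,0} = 1
G(8) = mex{1,1} = 0
G(9) = mex{0,0,0} = 1
G(10) = mex{1,1,1} = 0
G(11) = mex{0,0,0} = 1
G(12) = mex{1,1,1} = 0
G(13) = mex{0,0,0} = 1

1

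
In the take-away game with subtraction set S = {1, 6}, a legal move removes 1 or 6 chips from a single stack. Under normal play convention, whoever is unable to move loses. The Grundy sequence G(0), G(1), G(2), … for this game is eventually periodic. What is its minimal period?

7

n :  0  1  2  3  4  5  6  7  8  9 10 11 12 13 14 15
G :  0  1  0  1  0  1  2  0  1  0  1  0  1  2  0  1
G(n+7) = G(n) holds for n = 0,…,5 (a full window of length max(S) = 6), so the sequence is purely periodic with period 7.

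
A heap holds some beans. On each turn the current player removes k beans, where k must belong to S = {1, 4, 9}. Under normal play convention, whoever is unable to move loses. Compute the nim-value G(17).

0

n :  0  1  2  3  4  5  6  7  8  9 10 11 12 13 14 15 16 17
G :  0  1  0  1  2  0  1  0  1  2  0  1  0  1  2  0  1  0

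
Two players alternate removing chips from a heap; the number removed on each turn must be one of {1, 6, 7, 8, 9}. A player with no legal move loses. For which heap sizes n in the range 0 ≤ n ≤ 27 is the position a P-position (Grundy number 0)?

0, 2, 4, 14, 16, 18

n :  0  1  2  3  4  5  6  7  8  9 10 11 12 13 14 15 16 17 18 19 20 21 22 23 24 25 26 27
G :  0  1  0  1  0  1  2  3  2  3  2  3  4  5  0  1  0  1  0  1  2  3  2  3  2  3  4  5
P-positions are exactly the n with G(n) = 0.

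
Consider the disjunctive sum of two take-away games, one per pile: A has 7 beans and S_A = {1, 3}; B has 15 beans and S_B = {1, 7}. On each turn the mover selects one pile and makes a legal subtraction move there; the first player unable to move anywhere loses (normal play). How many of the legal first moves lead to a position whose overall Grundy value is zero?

Pile A, S = {1, 3}:
n : 0 1 2 3 4 5 6 7
G : 0 1 0 1 0 1 0 1
G_A(7) = 1.
Pile B, S = {1, 7}:
n :  0  1  2  3  4  5  6  7  8  9 10 11 12 13 14 15
G :  0  1  0  1  0  1  0  1  0  1  0  1  0  1  0  1
G_B(15) = 1.
Combined Grundy value = 1 ⊕ 1 = 0.
A winning move leaves total XOR = 0, i.e. changes one component's Grundy value g to g ⊕ X where X is the current total.
Pile A: target g' = 1⊕0 = 1, but every legal move changes the Grundy value (mex property), so 0 moves.
Pile B: target g' = 1⊕0 = 1, but every legal move changes the Grundy value (mex property), so 0 moves.

0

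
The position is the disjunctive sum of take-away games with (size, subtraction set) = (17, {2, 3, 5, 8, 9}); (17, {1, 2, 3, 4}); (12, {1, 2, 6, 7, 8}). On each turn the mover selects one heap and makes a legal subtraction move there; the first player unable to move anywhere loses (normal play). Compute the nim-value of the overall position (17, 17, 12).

Heap A, S = {2, 3, 5, 8, 9}:
G(0) = 0
G(1) = mex{} = 0
G(2) = mex{0} = 1
G(3) = mex{0,0} = 1
G(4) = mex{1,0} = 2
G(5) = mex{1,1,0} = 2
G(6) = mex{2,1,0} = 3
G(7) = mex{2,2,1} = 0
G(8) = mex{3,2,1,0} = 4
G(9) = mex{0,3,2,0,0} = 1
G(10) = mex{4,0,2,1,0} = 3
G(11) = mex{1,4,3,1,1} = 0
G(12) = mex{3,1,0,2,1} = 4
G(13) = mex{0,3,4,2,2} = 1
G(14) = mex{4,0,1,3,2} = 5
G(15) = mex{1,4,3,0,3} = 2
G(16) = mex{5,1,0,4,0} = 2
G(17) = mex{2,5,4,1,4} = 0
G_A(17) = 0.
Heap B, S = {1, 2, 3, 4}:
G(0) = 0
G(1) = mex{0} = 1
G(2) = mex{1,0} = 2
G(3) = mex{2,1,0} = 3
G(4) = mex{3,2,1,0} = 4
G(5) = mex{4,3,2,1} = 0
G(6) = mex{0,4,3,2} = 1
G(7) = mex{1,0,4,3} = 2
G(8) = mex{2,1,0,4} = 3
G(9) = mex{3,2,1,0} = 4
G(10) = mex{4,3,2,1} = 0
G(11) = mex{0,4,3,2} = 1
G(12) = mex{1,0,4,3} = 2
G(13) = mex{2,1,0,4} = 3
G(14) = mex{3,2,1,0} = 4
G(15) = mex{4,3,2,1} = 0
G(16) = mex{0,4,3,2} = 1
G(17) = mex{1,0,4,3} = 2
G_B(17) = 2.
Heap C, S = {1, 2, 6, 7, 8}:
n :  0  1  2  3  4  5  6  7  8  9 10 11 12
G :  0  1  2  0  1  2  3  4  5  3  4  5  0
G_C(12) = 0.
Combined Grundy value = 0 ⊕ 2 ⊕ 0 = 2.

2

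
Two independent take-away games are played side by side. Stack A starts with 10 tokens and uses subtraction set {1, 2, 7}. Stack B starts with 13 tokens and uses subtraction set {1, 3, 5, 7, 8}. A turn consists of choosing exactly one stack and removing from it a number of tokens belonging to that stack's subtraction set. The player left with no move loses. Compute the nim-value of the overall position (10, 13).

2

Stack A, S = {1, 2, 7}:
n :  0  1  2  3  4  5  6  7  8  9 10
G :  0  1  2  0  1  2  0  1  2  0  1
G_A(10) = 1.
Stack B, S = {1, 3, 5, 7, 8}:
G(0) = 0
G(1) = mex{0} = 1
G(2) = mex{1} = 0
G(3) = mex{0,0} = 1
G(4) = mex{1,1} = 0
G(5) = mex{0,0,0} = 1
G(6) = mex{1,1,1} = 0
G(7) = mex{0,0,0,0} = 1
G(8) = mex{1,1,1,1,0} = 2
G(9) = mex{2,0,0,0,1} = 3
G(10) = mex{3,1,1,1,0} = 2
G(11) = mex{2,2,0,0,1} = 3
G(12) = mex{3,3,1,1,0} = 2
G(13) = mex{2,2,2,0,1} = 3
G_B(13) = 3.
Combined Grundy value = 1 ⊕ 3 = 2.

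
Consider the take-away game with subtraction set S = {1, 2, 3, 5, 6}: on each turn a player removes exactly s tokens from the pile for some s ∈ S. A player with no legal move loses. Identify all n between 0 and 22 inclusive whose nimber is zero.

G(0) = 0
G(1) = mex{0} = 1
G(2) = mex{1,0} = 2
G(3) = mex{2,1,0} = 3
G(4) = mex{3,2,1} = 0
G(5) = mex{0,3,2,0} = 1
G(6) = mex{1,0,3,1,0} = 2
G(7) = mex{2,1,0,2,1} = 3
G(8) = mex{3,2,1,3,2} = 0
G(9) = mex{0,3,2,0,3} = 1
G(10) = mex{1,0,3,1,0} = 2
G(11) = mex{2,1,0,2,1} = 3
G(12) = mex{3,2,1,3,2} = 0
G(13) = mex{0,3,2,0,3} = 1
G(14) = mex{1,0,3,1,0} = 2
G(15) = mex{2,1,0,2,1} = 3
G(16) = mex{3,2,1,3,2} = 0
G(17) = mex{0,3,2,0,3} = 1
G(18) = mex{1,0,3,1,0} = 2
G(19) = mex{2,1,0,2,1} = 3
G(20) = mex{3,2,1,3,2} = 0
G(21) = mex{0,3,2,0,3} = 1
G(22) = mex{1,0,3,1,0} = 2
P-positions are exactly the n with G(n) = 0.

0, 4, 8, 12, 16, 20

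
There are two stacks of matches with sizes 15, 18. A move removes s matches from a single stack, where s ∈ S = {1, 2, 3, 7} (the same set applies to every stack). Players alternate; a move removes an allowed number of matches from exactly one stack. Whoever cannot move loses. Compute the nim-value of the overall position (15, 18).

All stacks use S = {1, 2, 3, 7}:
G(0) = 0
G(1) = mex{0} = 1
G(2) = mex{1,0} = 2
G(3) = mex{2,1,0} = 3
G(4) = mex{3,2,1} = 0
G(5) = mex{0,3,2} = 1
G(6) = mex{1,0,3} = 2
G(7) = mex{2,1,0,0} = 3
G(8) = mex{3,2,1,1} = 0
G(9) = mex{0,3,2,2} = 1
G(10) = mex{1,0,3,3} = 2
G(11) = mex{2,1,0,0} = 3
G(12) = mex{3,2,1,1} = 0
G(13) = mex{0,3,2,2} = 1
G(14) = mex{1,0,3,3} = 2
G(15) = mex{2,1,0,0} = 3
G(16) = mex{3,2,1,1} = 0
G(17) = mex{0,3,2,2} = 1
G(18) = mex{1,0,3,3} = 2
Stack A: G(15) = 3.
Stack B: G(18) = 2.
Combined Grundy value = 3 ⊕ 2 = 1.

1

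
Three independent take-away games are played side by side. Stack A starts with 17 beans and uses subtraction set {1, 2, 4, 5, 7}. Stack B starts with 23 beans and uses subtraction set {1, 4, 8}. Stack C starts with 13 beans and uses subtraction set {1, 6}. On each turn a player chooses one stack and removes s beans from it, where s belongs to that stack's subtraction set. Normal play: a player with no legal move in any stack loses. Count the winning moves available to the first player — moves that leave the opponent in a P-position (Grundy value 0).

4

Stack A, S = {1, 2, 4, 5, 7}:
G(0) = 0
G(1) = mex{0} = 1
G(2) = mex{1,0} = 2
G(3) = mex{2,1} = 0
G(4) = mex{0,2,0} = 1
G(5) = mex{1,0,1,0} = 2
G(6) = mex{2,1,2,1} = 0
G(7) = mex{0,2,0,2,0} = 1
G(8) = mex{1,0,1,0,1} = 2
G(9) = mex{2,1,2,1,2} = 0
G(10) = mex{0,2,0,2,0} = 1
G(11) = mex{1,0,1,0,1} = 2
G(12) = mex{2,1,2,1,2} = 0
G(13) = mex{0,2,0,2,0} = 1
G(14) = mex{1,0,1,0,1} = 2
G(15) = mex{2,1,2,1,2} = 0
G(16) = mex{0,2,0,2,0} = 1
G(17) = mex{1,0,1,0,1} = 2
G_A(17) = 2.
Stack B, S = {1, 4, 8}:
G(0) = 0
G(1) = mex{0} = 1
G(2) = mex{1} = 0
G(3) = mex{0} = 1
G(4) = mex{1,0} = 2
G(5) = mex{2,1} = 0
G(6) = mex{0,0} = 1
G(7) = mex{1,1} = 0
G(8) = mex{0,2,0} = 1
G(9) = mex{1,0,1} = 2
G(10) = mex{2,1,0} = 3
G(11) = mex{3,0,1} = 2
G(12) = mex{2,1,2} = 0
G(13) = mex{0,2,0} = 1
G(14) = mex{1,3,1} = 0
G(15) = mex{0,2,0} = 1
G(16) = mex{1,0,1} = 2
G(17) = mex{2,1,2} = 0
G(18) = mex{0,0,3} = 1
G(19) = mex{1,1,2} = 0
G(20) = mex{0,2,0} = 1
G(21) = mex{1,0,1} = 2
G(22) = mex{2,1,0} = 3
G(23) = mex{3,0,1} = 2
G_B(23) = 2.
Stack C, S = {1, 6}:
n :  0  1  2  3  4  5  6  7  8  9 10 11 12 13
G :  0  1  0  1  0  1  2  0  1  0  1  0  1  2
G_C(13) = 2.
Combined Grundy value = 2 ⊕ 2 ⊕ 2 = 2.
A winning move leaves total XOR = 0, i.e. changes one component's Grundy value g to g ⊕ X where X is the current total.
Stack A: need g' = 2⊕2 = 0. Options: 17−1→G=1, 17−2→G=0, 17−4→G=1, 17−5→G=0, 17−7→G=1. Hits: 2.
Stack B: need g' = 2⊕2 = 0. Options: 23−1→G=3, 23−4→G=0, 23−8→G=1. Hits: 1.
Stack C: need g' = 2⊕2 = 0. Options: 13−1→G=1, 13−6→G=0. Hits: 1.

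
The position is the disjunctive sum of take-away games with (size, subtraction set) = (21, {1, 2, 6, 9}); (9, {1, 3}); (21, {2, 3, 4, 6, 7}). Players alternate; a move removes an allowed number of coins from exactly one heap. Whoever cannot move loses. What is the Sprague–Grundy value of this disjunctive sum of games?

Heap A, S = {1, 2, 6, 9}:
G(0) = 0
G(1) = mex{0} = 1
G(2) = mex{1,0} = 2
G(3) = mex{2,1} = 0
G(4) = mex{0,2} = 1
G(5) = mex{1,0} = 2
G(6) = mex{2,1,0} = 3
G(7) = mex{3,2,1} = 0
G(8) = mex{0,3,2} = 1
G(9) = mex{1,0,0,0} = 2
G(10) = mex{2,1,1,1} = 0
G(11) = mex{0,2,2,2} = 1
G(12) = mex{1,0,3,0} = 2
G(13) = mex{2,1,0,1} = 3
G(14) = mex{3,2,1,2} = 0
G(15) = mex{0,3,2,3} = 1
G(16) = mex{1,0,0,0} = 2
G(17) = mex{2,1,1,1} = 0
G(18) = mex{0,2,2,2} = 1
G(19) = mex{1,0,3,0} = 2
G(20) = mex{2,1,0,1} = 3
G(21) = mex{3,2,1,2} = 0
G_A(21) = 0.
Heap B, S = {1, 3}:
G(0) = 0
G(1) = mex{0} = 1
G(2) = mex{1} = 0
G(3) = mex{0,0} = 1
G(4) = mex{1,1} = 0
G(5) = mex{0,0} = 1
G(6) = mex{1,1} = 0
G(7) = mex{0,0} = 1
G(8) = mex{1,1} = 0
G(9) = mex{0,0} = 1
G_B(9) = 1.
Heap C, S = {2, 3, 4, 6, 7}:
n :  0  1  2  3  4  5  6  7  8  9 10 11 12 13 14 15 16 17 18 19 20 21
G :  0  0  1  1  2  2  3  3  4  0  0  1  1  2  2  3  3  4  0  0  1  1
G_C(21) = 1.
Combined Grundy value = 0 ⊕ 1 ⊕ 1 = 0.

0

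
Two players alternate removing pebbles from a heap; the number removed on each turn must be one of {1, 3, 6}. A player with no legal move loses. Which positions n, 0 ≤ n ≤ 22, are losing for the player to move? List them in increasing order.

0, 2, 4, 9, 11, 13, 18, 20, 22

G(0) = 0
G(1) = mex{0} = 1
G(2) = mex{1} = 0
G(3) = mex{0,0} = 1
G(4) = mex{1,1} = 0
G(5) = mex{0,0} = 1
G(6) = mex{1,1,0} = 2
G(7) = mex{2,0,1} = 3
G(8) = mex{3,1,0} = 2
G(9) = mex{2,2,1} = 0
G(10) = mex{0,3,0} = 1
G(11) = mex{1,2,1} = 0
G(12) = mex{0,0,2} = 1
G(13) = mex{1,1,3} = 0
G(14) = mex{0,0,2} = 1
G(15) = mex{1,1,0} = 2
G(16) = mex{2,0,1} = 3
G(17) = mex{3,1,0} = 2
G(18) = mex{2,2,1} = 0
G(19) = mex{0,3,0} = 1
G(20) = mex{1,2,1} = 0
G(21) = mex{0,0,2} = 1
G(22) = mex{1,1,3} = 0
P-positions are exactly the n with G(n) = 0.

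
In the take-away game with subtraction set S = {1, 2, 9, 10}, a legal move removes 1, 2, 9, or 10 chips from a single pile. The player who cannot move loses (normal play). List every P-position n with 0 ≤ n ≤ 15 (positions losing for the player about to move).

G(0) = 0
G(1) = mex{0} = 1
G(2) = mex{1,0} = 2
G(3) = mex{2,1} = 0
G(4) = mex{0,2} = 1
G(5) = mex{1,0} = 2
G(6) = mex{2,1} = 0
G(7) = mex{0,2} = 1
G(8) = mex{1,0} = 2
G(9) = mex{2,1,0} = 3
G(10) = mex{3,2,1,0} = 4
G(11) = mex{4,3,2,1} = 0
G(12) = mex{0,4,0,2} = 1
G(13) = mex{1,0,1,0} = 2
G(14) = mex{2,1,2,1} = 0
G(15) = mex{0,2,0,2} = 1
P-positions are exactly the n with G(n) = 0.

0, 3, 6, 11, 14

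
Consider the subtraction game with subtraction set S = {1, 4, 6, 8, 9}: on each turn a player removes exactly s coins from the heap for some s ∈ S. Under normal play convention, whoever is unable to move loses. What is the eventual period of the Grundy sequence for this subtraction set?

17

n :  0  1  2  3  4  5  6  7  8  9 10 11 12 13 14 15 16 17 18 19 20 21 22 23 24 25 26 27 28 29 30 31 32 33 34 35
G :  0  1  0  1  2  0  1  0  1  2  3  2  0  1  2  3  2  0  1  0  1  2  0  1  0  1  2  3  2  0  1  2  3  2  0  1
G(n+17) = G(n) holds for n = 0,…,8 (a full window of length max(S) = 9), so the sequence is purely periodic with period 17.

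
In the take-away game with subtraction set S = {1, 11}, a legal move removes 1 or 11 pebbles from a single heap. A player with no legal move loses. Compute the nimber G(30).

n :  0  1  2  3  4  5  6  7  8  9 10 11 12 13 14 15 16 17 18 19 20 21 22 23 24 25 26 27 28 29 30
G :  0  1  0  1  0  1  0  1  0  1  0  1  0  1  0  1  0  1  0  1  0  1  0  1  0  1  0  1  0  1  0

0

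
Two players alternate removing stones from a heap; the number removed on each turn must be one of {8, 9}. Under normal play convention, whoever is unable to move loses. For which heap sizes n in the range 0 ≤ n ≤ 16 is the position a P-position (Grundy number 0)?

0, 1, 2, 3, 4, 5, 6, 7

G(0) = 0
G(1) = mex{} = 0
G(2) = mex{} = 0
G(3) = mex{} = 0
G(4) = mex{} = 0
G(5) = mex{} = 0
G(6) = mex{} = 0
G(7) = mex{} = 0
G(8) = mex{0} = 1
G(9) = mex{0,0} = 1
G(10) = mex{0,0} = 1
G(11) = mex{0,0} = 1
G(12) = mex{0,0} = 1
G(13) = mex{0,0} = 1
G(14) = mex{0,0} = 1
G(15) = mex{0,0} = 1
G(16) = mex{1,0} = 2
P-positions are exactly the n with G(n) = 0.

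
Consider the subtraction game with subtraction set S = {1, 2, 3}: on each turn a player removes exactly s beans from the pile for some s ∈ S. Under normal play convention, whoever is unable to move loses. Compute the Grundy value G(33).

1

n :  0  1  2  3  4  5  6  7  8  9 10 11 12 13 14 15 16 17 18 19 20 21 22 23 24 25 26 27 28 29 30 31 32 33
G :  0  1  2  3  0  1  2  3  0  1  2  3  0  1  2  3  0  1  2  3  0  1  2  3  0  1  2  3  0  1  2  3  0  1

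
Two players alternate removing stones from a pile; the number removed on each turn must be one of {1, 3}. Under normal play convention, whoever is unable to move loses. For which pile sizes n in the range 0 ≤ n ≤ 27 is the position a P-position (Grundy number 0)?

n :  0  1  2  3  4  5  6  7  8  9 10 11 12 13 14 15 16 17 18 19 20 21 22 23 24 25 26 27
G :  0  1  0  1  0  1  0  1  0  1  0  1  0  1  0  1  0  1  0  1  0  1  0  1  0  1  0  1
P-positions are exactly the n with G(n) = 0.

0, 2, 4, 6, 8, 10, 12, 14, 16, 18, 20, 22, 24, 26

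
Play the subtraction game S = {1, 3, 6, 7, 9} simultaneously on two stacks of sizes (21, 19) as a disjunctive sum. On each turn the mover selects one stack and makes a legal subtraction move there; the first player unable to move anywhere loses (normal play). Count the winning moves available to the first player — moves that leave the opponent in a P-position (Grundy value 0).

All stacks use S = {1, 3, 6, 7, 9}:
n :  0  1  2  3  4  5  6  7  8  9 10 11 12 13 14 15 16 17 18 19 20 21
G :  0  1  0  1  0  1  2  3  2  3  2  3  0  1  0  1  0  1  2  3  2  3
Stack A: G(21) = 3.
Stack B: G(19) = 3.
Combined Grundy value = 3 ⊕ 3 = 0.
A winning move leaves total XOR = 0, i.e. changes one component's Grundy value g to g ⊕ X where X is the current total.
Stack A: target g' = 3⊕0 = 3, but every legal move changes the Grundy value (mex property), so 0 moves.
Stack B: target g' = 3⊕0 = 3, but every legal move changes the Grundy value (mex property), so 0 moves.

0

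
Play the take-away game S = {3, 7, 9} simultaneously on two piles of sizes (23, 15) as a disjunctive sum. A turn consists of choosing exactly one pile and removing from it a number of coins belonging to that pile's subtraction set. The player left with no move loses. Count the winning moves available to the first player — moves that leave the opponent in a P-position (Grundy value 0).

All piles use S = {3, 7, 9}:
G(0) = 0
G(1) = mex{} = 0
G(2) = mex{} = 0
G(3) = mex{0} = 1
G(4) = mex{0} = 1
G(5) = mex{0} = 1
G(6) = mex{1} = 0
G(7) = mex{1,0} = 2
G(8) = mex{1,0} = 2
G(9) = mex{0,0,0} = 1
G(10) = mex{2,1,0} = 3
G(11) = mex{2,1,0} = 3
G(12) = mex{1,1,1} = 0
G(13) = mex{3,0,1} = 2
G(14) = mex{3,2,1} = 0
G(15) = mex{0,2,0} = 1
G(16) = mex{2,1,2} = 0
G(17) = mex{0,3,2} = 1
G(18) = mex{1,3,1} = 0
G(19) = mex{0,0,3} = 1
G(20) = mex{1,2,3} = 0
G(21) = mex{0,0,0} = 1
G(22) = mex{1,1,2} = 0
G(23) = mex{0,0,0} = 1
Pile A: G(23) = 1.
Pile B: G(15) = 1.
Combined Grundy value = 1 ⊕ 1 = 0.
A winning move leaves total XOR = 0, i.e. changes one component's Grundy value g to g ⊕ X where X is the current total.
Pile A: target g' = 1⊕0 = 1, but every legal move changes the Grundy value (mex property), so 0 moves.
Pile B: target g' = 1⊕0 = 1, but every legal move changes the Grundy value (mex property), so 0 moves.

0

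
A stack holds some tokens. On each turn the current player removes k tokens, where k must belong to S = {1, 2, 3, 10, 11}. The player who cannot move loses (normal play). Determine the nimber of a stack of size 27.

G(0) = 0
G(1) = mex{0} = 1
G(2) = mex{1,0} = 2
G(3) = mex{2,1,0} = 3
G(4) = mex{3,2,1} = 0
G(5) = mex{0,3,2} = 1
G(6) = mex{1,0,3} = 2
G(7) = mex{2,1,0} = 3
G(8) = mex{3,2,1} = 0
G(9) = mex{0,3,2} = 1
G(10) = mex{1,0,3,0} = 2
G(11) = mex{2,1,0,1,0} = 3
G(12) = mex{3,2,1,2,1} = 0
G(13) = mex{0,3,2,3,2} = 1
G(14) = mex{1,0,3,0,3} = 2
G(15) = mex{2,1,0,1,0} = 3
G(16) = mex{3,2,1,2,1} = 0
G(17) = mex{0,3,2,3,2} = 1
G(18) = mex{1,0,3,0,3} = 2
G(19) = mex{2,1,0,1,0} = 3
G(20) = mex{3,2,1,2,1} = 0
G(21) = mex{0,3,2,3,2} = 1
G(22) = mex{1,0,3,0,3} = 2
G(23) = mex{2,1,0,1,0} = 3
G(24) = mex{3,2,1,2,1} = 0
G(25) = mex{0,3,2,3,2} = 1
G(26) = mex{1,0,3,0,3} = 2
G(27) = mex{2,1,0,1,0} = 3

3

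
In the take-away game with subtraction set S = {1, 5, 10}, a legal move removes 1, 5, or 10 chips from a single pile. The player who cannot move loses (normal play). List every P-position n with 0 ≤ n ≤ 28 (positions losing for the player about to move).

G(0) = 0
G(1) = mex{0} = 1
G(2) = mex{1} = 0
G(3) = mex{0} = 1
G(4) = mex{1} = 0
G(5) = mex{0,0} = 1
G(6) = mex{1,1} = 0
G(7) = mex{0,0} = 1
G(8) = mex{1,1} = 0
G(9) = mex{0,0} = 1
G(10) = mex{1,1,0} = 2
G(11) = mex{2,0,1} = 3
G(12) = mex{3,1,0} = 2
G(13) = mex{2,0,1} = 3
G(14) = mex{3,1,0} = 2
G(15) = mex{2,2,1} = 0
G(16) = mex{0,3,0} = 1
G(17) = mex{1,2,1} = 0
G(18) = mex{0,3,0} = 1
G(19) = mex{1,2,1} = 0
G(20) = mex{0,0,2} = 1
G(21) = mex{1,1,3} = 0
G(22) = mex{0,0,2} = 1
G(23) = mex{1,1,3} = 0
G(24) = mex{0,0,2} = 1
G(25) = mex{1,1,0} = 2
G(26) = mex{2,0,1} = 3
G(27) = mex{3,1,0} = 2
G(28) = mex{2,0,1} = 3
P-positions are exactly the n with G(n) = 0.

0, 2, 4, 6, 8, 15, 17, 19, 21, 23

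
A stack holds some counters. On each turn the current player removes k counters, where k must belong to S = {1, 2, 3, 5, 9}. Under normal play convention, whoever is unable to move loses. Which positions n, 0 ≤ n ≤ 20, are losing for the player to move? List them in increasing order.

n :  0  1  2  3  4  5  6  7  8  9 10 11 12 13 14 15 16 17 18 19 20
G :  0  1  2  3  0  1  2  3  0  1  2  3  0  1  2  3  0  1  2  3  0
P-positions are exactly the n with G(n) = 0.

0, 4, 8, 12, 16, 20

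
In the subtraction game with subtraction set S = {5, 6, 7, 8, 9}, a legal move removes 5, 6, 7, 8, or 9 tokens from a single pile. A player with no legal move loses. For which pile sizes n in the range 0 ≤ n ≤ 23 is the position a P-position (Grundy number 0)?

G(0) = 0
G(1) = mex{} = 0
G(2) = mex{} = 0
G(3) = mex{} = 0
G(4) = mex{} = 0
G(5) = mex{0} = 1
G(6) = mex{0,0} = 1
G(7) = mex{0,0,0} = 1
G(8) = mex{0,0,0,0} = 1
G(9) = mex{0,0,0,0,0} = 1
G(10) = mex{1,0,0,0,0} = 2
G(11) = mex{1,1,0,0,0} = 2
G(12) = mex{1,1,1,0,0} = 2
G(13) = mex{1,1,1,1,0} = 2
G(14) = mex{1,1,1,1,1} = 0
G(15) = mex{2,1,1,1,1} = 0
G(16) = mex{2,2,1,1,1} = 0
G(17) = mex{2,2,2,1,1} = 0
G(18) = mex{2,2,2,2,1} = 0
G(19) = mex{0,2,2,2,2} = 1
G(20) = mex{0,0,2,2,2} = 1
G(21) = mex{0,0,0,2,2} = 1
G(22) = mex{0,0,0,0,2} = 1
G(23) = mex{0,0,0,0,0} = 1
P-positions are exactly the n with G(n) = 0.

0, 1, 2, 3, 4, 14, 15, 16, 17, 18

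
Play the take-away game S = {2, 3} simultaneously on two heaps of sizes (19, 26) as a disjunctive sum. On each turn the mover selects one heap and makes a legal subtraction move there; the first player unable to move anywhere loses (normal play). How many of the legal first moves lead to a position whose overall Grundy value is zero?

2

All heaps use S = {2, 3}:
n :  0  1  2  3  4  5  6  7  8  9 10 11 12 13 14 15 16 17 18 19 20 21 22 23 24 25 26
G :  0  0  1  1  2  0  0  1  1  2  0  0  1  1  2  0  0  1  1  2  0  0  1  1  2  0  0
Heap A: G(19) = 2.
Heap B: G(26) = 0.
Combined Grundy value = 2 ⊕ 0 = 2.
A winning move leaves total XOR = 0, i.e. changes one component's Grundy value g to g ⊕ X where X is the current total.
Heap A: need g' = 2⊕2 = 0. Options: 19−2→G=1, 19−3→G=0. Hits: 1.
Heap B: need g' = 0⊕2 = 2. Options: 26−2→G=2, 26−3→G=1. Hits: 1.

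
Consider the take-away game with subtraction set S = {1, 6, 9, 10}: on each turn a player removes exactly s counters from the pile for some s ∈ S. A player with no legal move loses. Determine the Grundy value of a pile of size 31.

n :  0  1  2  3  4  5  6  7  8  9 10 11 12 13 14 15 16 17 18 19 20 21 22 23 24 25 26 27 28 29 30 31
G :  0  1  0  1  0  1  2  0  1  2  3  2  3  2  3  0  1  3  0  1  0  1  0  1  2  3  2  4  2  3  4  2

2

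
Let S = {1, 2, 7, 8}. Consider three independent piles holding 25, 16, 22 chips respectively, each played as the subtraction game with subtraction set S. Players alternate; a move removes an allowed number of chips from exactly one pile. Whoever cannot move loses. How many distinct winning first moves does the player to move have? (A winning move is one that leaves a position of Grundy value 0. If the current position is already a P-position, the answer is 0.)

6

All piles use S = {1, 2, 7, 8}:
G(0) = 0
G(1) = mex{0} = 1
G(2) = mex{1,0} = 2
G(3) = mex{2,1} = 0
G(4) = mex{0,2} = 1
G(5) = mex{1,0} = 2
G(6) = mex{2,1} = 0
G(7) = mex{0,2,0} = 1
G(8) = mex{1,0,1,0} = 2
G(9) = mex{2,1,2,1} = 0
G(10) = mex{0,2,0,2} = 1
G(11) = mex{1,0,1,0} = 2
G(12) = mex{2,1,2,1} = 0
G(13) = mex{0,2,0,2} = 1
G(14) = mex{1,0,1,0} = 2
G(15) = mex{2,1,2,1} = 0
G(16) = mex{0,2,0,2} = 1
G(17) = mex{1,0,1,0} = 2
G(18) = mex{2,1,2,1} = 0
G(19) = mex{0,2,0,2} = 1
G(20) = mex{1,0,1,0} = 2
G(21) = mex{2,1,2,1} = 0
G(22) = mex{0,2,0,2} = 1
G(23) = mex{1,0,1,0} = 2
G(24) = mex{2,1,2,1} = 0
G(25) = mex{0,2,0,2} = 1
Pile A: G(25) = 1.
Pile B: G(16) = 1.
Pile C: G(22) = 1.
Combined Grundy value = 1 ⊕ 1 ⊕ 1 = 1.
A winning move leaves total XOR = 0, i.e. changes one component's Grundy value g to g ⊕ X where X is the current total.
Pile A: need g' = 1⊕1 = 0. Options: 25−1→G=0, 25−2→G=2, 25−7→G=0, 25−8→G=2. Hits: 2.
Pile B: need g' = 1⊕1 = 0. Options: 16−1→G=0, 16−2→G=2, 16−7→G=0, 16−8→G=2. Hits: 2.
Pile C: need g' = 1⊕1 = 0. Options: 22−1→G=0, 22−2→G=2, 22−7→G=0, 22−8→G=2. Hits: 2.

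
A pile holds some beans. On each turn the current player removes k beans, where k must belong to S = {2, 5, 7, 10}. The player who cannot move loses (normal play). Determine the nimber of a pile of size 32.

n :  0  1  2  3  4  5  6  7  8  9 10 11 12 13 14 15 16 17 18 19 20 21 22 23 24 25 26 27 28 29 30 31 32
G :  0  0  1  1  0  2  1  3  2  2  3  3  0  0  1  1  0  2  1  3  2  2  3  3  0  0  1  1  0  2  1  3  2

2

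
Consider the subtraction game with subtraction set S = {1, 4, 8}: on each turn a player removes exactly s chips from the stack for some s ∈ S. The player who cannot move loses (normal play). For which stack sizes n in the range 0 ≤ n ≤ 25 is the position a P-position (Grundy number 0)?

0, 2, 5, 7, 12, 14, 17, 19, 24

n :  0  1  2  3  4  5  6  7  8  9 10 11 12 13 14 15 16 17 18 19 20 21 22 23 24 25
G :  0  1  0  1  2  0  1  0  1  2  3  2  0  1  0  1  2  0  1  0  1  2  3  2  0  1
P-positions are exactly the n with G(n) = 0.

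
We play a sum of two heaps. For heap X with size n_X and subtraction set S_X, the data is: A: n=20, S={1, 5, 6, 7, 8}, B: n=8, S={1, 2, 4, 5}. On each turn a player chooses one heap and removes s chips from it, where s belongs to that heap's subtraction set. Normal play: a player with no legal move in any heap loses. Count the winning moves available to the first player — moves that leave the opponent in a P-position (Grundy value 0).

1

Heap A, S = {1, 5, 6, 7, 8}:
G(0) = 0
G(1) = mex{0} = 1
G(2) = mex{1} = 0
G(3) = mex{0} = 1
G(4) = mex{1} = 0
G(5) = mex{0,0} = 1
G(6) = mex{1,1,0} = 2
G(7) = mex{2,0,1,0} = 3
G(8) = mex{3,1,0,1,0} = 2
G(9) = mex{2,0,1,0,1} = 3
G(10) = mex{3,1,0,1,0} = 2
G(11) = mex{2,2,1,0,1} = 3
G(12) = mex{3,3,2,1,0} = 4
G(13) = mex{4,2,3,2,1} = 0
G(14) = mex{0,3,2,3,2} = 1
G(15) = mex{1,2,3,2,3} = 0
G(16) = mex{0,3,2,3,2} = 1
G(17) = mex{1,4,3,2,3} = 0
G(18) = mex{0,0,4,3,2} = 1
G(19) = mex{1,1,0,4,3} = 2
G(20) = mex{2,0,1,0,4} = 3
G_A(20) = 3.
Heap B, S = {1, 2, 4, 5}:
n : 0 1 2 3 4 5 6 7 8
G : 0 1 2 0 1 2 0 1 2
G_B(8) = 2.
Combined Grundy value = 3 ⊕ 2 = 1.
A winning move leaves total XOR = 0, i.e. changes one component's Grundy value g to g ⊕ X where X is the current total.
Heap A: need g' = 3⊕1 = 2. Options: 20−1→G=2, 20−5→G=0, 20−6→G=1, 20−7→G=0, 20−8→G=4. Hits: 1.
Heap B: need g' = 2⊕1 = 3. Options: 8−1→G=1, 8−2→G=0, 8−4→G=1, 8−5→G=0. Hits: 0.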